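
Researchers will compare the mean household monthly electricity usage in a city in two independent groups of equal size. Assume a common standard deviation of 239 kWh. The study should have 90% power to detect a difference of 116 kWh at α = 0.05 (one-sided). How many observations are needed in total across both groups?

146 total

For two equal groups, n per group = 2·((z_α + z_β)·σ/δ)².
z_α = 1.645; z_β = 1.282 (power 90%).
n = 2 × (2.927 × 239 / 116)² = 2 × 36.37 = 72.74
Round up: n = 73 per group.
Total across both groups: 2 × 73 = 146.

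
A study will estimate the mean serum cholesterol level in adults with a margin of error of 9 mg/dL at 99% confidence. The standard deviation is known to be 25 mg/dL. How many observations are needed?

For a mean, the margin of error is E = z·σ/√n, so n = (zσ/E)².
At 99% confidence, z = 2.576.
n = (2.576 × 25 / 9)² = 51.20
Round up: n = 52.

52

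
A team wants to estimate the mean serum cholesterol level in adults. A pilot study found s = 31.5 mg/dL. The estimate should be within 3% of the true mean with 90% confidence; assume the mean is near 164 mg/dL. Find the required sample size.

n = 111

For a mean, the margin of error is E = z·σ/√n, so n = (zσ/E)².
At 90% confidence, z = 1.645.
E = 3% of 164 = 4.92 mg/dL.
n = (1.645 × 31.5 / 4.92)² = 110.92
Round up: n = 111.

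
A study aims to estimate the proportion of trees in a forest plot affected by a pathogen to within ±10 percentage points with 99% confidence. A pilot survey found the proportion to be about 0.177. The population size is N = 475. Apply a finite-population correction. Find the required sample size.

n = 81

For a proportion with margin E = 0.1 at 99% confidence, z = 2.576.
n = p̂(1−p̂)(z/E)² = 0.177 × 0.823 × (2.576/0.1)² = 96.66 — call this n₀.
Finite-population correction with N = 475: n = n₀ / (1 + (n₀−1)/N) = 96.66 / 1.201 = 80.48
Round up: n = 81.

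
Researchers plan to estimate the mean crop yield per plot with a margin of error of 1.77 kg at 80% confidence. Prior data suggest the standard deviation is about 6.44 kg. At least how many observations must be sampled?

22

For a mean, the margin of error is E = z·σ/√n, so n = (zσ/E)².
At 80% confidence, z = 1.282.
n = (1.282 × 6.44 / 1.77)² = 21.76
Round up: n = 22.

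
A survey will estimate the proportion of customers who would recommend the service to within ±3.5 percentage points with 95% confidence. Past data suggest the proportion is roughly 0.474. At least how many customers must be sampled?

For a proportion with margin E = 0.035 at 95% confidence, z = 1.960.
n = p̂(1−p̂)(z/E)² = 0.474 × 0.526 × (1.960/0.035)² = 781.88
Round up: n = 782.

782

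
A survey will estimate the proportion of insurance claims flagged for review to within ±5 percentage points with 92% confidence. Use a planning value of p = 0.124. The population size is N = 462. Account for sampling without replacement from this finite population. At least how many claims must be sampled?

For a proportion with margin E = 0.05 at 92% confidence, z = 1.751.
n = p̂(1−p̂)(z/E)² = 0.124 × 0.876 × (1.751/0.05)² = 133.22 — call this n₀.
Finite-population correction with N = 462: n = n₀ / (1 + (n₀−1)/N) = 133.22 / 1.286 = 103.59
Round up: n = 104.

104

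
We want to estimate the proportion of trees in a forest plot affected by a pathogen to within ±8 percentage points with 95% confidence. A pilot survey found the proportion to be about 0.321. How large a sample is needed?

131

For a proportion with margin E = 0.08 at 95% confidence, z = 1.960.
n = p̂(1−p̂)(z/E)² = 0.321 × 0.679 × (1.960/0.08)² = 130.83
Round up: n = 131.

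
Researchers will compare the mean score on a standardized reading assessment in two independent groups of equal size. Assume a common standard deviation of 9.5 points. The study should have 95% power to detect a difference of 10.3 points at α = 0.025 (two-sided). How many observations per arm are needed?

For two equal groups, n per group = 2·((z_{α/2} + z_β)·σ/δ)².
z_{α/2} = 2.241; z_β = 1.645 (power 95%).
n = 2 × (3.886 × 9.5 / 10.3)² = 2 × 12.85 = 25.70
Round up: n = 26 per group.

26 per group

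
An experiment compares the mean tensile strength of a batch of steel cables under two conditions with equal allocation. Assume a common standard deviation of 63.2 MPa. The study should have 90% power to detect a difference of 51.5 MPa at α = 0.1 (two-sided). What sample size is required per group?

26 per group

For two equal groups, n per group = 2·((z_{α/2} + z_β)·σ/δ)².
z_{α/2} = 1.645; z_β = 1.282 (power 90%).
n = 2 × (2.927 × 63.2 / 51.5)² = 2 × 12.90 = 25.80
Round up: n = 26 per group.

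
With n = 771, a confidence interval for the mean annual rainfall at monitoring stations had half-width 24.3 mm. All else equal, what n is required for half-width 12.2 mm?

Margin of error scales as 1/√n, so n₂ = n₁·(E₁/E₂)².
n₂ = 771 × (24.3/12.2)² = 771 × 3.967 = 3058.56
Round up: n₂ = 3059.

n = 3059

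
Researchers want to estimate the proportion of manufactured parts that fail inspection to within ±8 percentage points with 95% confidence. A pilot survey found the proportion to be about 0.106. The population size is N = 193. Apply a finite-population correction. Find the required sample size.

45

For a proportion with margin E = 0.08 at 95% confidence, z = 1.960.
n = p̂(1−p̂)(z/E)² = 0.106 × 0.894 × (1.960/0.08)² = 56.88 — call this n₀.
Finite-population correction with N = 193: n = n₀ / (1 + (n₀−1)/N) = 56.88 / 1.29 = 44.09
Round up: n = 45.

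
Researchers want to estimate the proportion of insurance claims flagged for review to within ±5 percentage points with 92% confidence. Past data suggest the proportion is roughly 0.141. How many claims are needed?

For a proportion with margin E = 0.05 at 92% confidence, z = 1.751.
n = p̂(1−p̂)(z/E)² = 0.141 × 0.859 × (1.751/0.05)² = 148.54
Round up: n = 149.

n = 149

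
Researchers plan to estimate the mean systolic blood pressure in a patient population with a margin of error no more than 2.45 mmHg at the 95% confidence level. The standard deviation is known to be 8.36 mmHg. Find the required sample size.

45

For a mean, the margin of error is E = z·σ/√n, so n = (zσ/E)².
At 95% confidence, z = 1.960.
n = (1.960 × 8.36 / 2.45)² = 44.73
Round up: n = 45.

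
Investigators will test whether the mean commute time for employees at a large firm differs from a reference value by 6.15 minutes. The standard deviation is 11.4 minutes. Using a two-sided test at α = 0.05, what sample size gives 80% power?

For a one-sample z-test, n = ((z_{α/2} + z_β)·σ/δ)².
z_{α/2} = 1.960 (two-sided α = 0.05); z_β = 0.842 (power 80% → β = 0.2).
n = (2.802 × 11.4 / 6.15)² = 26.98
Round up: n = 27.

27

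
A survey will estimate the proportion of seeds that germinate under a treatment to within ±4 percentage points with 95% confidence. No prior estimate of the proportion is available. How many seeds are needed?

For a proportion with margin E = 0.04 at 95% confidence, z = 1.960.
With no prior estimate, use p = 0.5, which maximizes p(1−p) at 0.25.
n = 0.25 × (z/E)² = 0.25 × (1.960/0.04)² = 600.25
Round up: n = 601.

n = 601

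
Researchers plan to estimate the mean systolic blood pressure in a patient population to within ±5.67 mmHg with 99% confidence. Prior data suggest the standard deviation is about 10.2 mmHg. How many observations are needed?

n = 22

For a mean, the margin of error is E = z·σ/√n, so n = (zσ/E)².
At 99% confidence, z = 2.576.
n = (2.576 × 10.2 / 5.67)² = 21.47
Round up: n = 22.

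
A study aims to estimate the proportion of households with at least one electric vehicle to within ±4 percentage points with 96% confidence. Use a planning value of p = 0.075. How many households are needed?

For a proportion with margin E = 0.04 at 96% confidence, z = 2.054.
n = p̂(1−p̂)(z/E)² = 0.075 × 0.925 × (2.054/0.04)² = 182.93
Round up: n = 183.

183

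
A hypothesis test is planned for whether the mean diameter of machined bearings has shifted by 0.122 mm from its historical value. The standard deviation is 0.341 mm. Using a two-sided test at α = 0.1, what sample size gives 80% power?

For a one-sample z-test, n = ((z_{α/2} + z_β)·σ/δ)².
z_{α/2} = 1.645 (two-sided α = 0.1); z_β = 0.842 (power 80% → β = 0.2).
n = (2.487 × 0.341 / 0.122)² = 48.32
Round up: n = 49.

49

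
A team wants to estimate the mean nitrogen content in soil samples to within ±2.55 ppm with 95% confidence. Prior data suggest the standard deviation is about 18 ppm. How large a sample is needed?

192

For a mean, the margin of error is E = z·σ/√n, so n = (zσ/E)².
At 95% confidence, z = 1.960.
n = (1.960 × 18 / 2.55)² = 191.42
Round up: n = 192.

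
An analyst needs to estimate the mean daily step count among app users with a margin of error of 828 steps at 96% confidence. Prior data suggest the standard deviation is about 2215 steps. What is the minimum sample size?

For a mean, the margin of error is E = z·σ/√n, so n = (zσ/E)².
At 96% confidence, z = 2.054.
n = (2.054 × 2215 / 828)² = 30.19
Round up: n = 31.

31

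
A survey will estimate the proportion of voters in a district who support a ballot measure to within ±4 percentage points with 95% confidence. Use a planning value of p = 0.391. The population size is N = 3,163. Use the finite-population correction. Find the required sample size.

For a proportion with margin E = 0.04 at 95% confidence, z = 1.960.
n = p̂(1−p̂)(z/E)² = 0.391 × 0.609 × (1.960/0.04)² = 571.72 — call this n₀.
Finite-population correction with N = 3,163: n = n₀ / (1 + (n₀−1)/N) = 571.72 / 1.18 = 484.51
Round up: n = 485.

n = 485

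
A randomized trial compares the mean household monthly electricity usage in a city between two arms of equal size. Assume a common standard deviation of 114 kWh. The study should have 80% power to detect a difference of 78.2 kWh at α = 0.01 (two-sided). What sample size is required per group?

For two equal groups, n per group = 2·((z_{α/2} + z_β)·σ/δ)².
z_{α/2} = 2.576; z_β = 0.842 (power 80%).
n = 2 × (3.418 × 114 / 78.2)² = 2 × 24.83 = 49.66
Round up: n = 50 per group.

50 per group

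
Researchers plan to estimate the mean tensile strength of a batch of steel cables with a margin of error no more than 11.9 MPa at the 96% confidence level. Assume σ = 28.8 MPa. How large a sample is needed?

For a mean, the margin of error is E = z·σ/√n, so n = (zσ/E)².
At 96% confidence, z = 2.054.
n = (2.054 × 28.8 / 11.9)² = 24.71
Round up: n = 25.

25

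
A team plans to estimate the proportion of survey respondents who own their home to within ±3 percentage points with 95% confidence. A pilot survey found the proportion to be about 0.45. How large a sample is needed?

1057

For a proportion with margin E = 0.03 at 95% confidence, z = 1.960.
n = p̂(1−p̂)(z/E)² = 0.45 × 0.55 × (1.960/0.03)² = 1056.44
Round up: n = 1057.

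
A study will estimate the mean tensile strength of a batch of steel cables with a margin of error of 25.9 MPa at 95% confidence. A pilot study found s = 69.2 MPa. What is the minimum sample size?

n = 28

For a mean, the margin of error is E = z·σ/√n, so n = (zσ/E)².
At 95% confidence, z = 1.960.
n = (1.960 × 69.2 / 25.9)² = 27.42
Round up: n = 28.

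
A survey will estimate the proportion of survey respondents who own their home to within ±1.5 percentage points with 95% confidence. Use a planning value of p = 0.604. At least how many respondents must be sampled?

n = 4084

For a proportion with margin E = 0.015 at 95% confidence, z = 1.960.
n = p̂(1−p̂)(z/E)² = 0.604 × 0.396 × (1.960/0.015)² = 4083.77
Round up: n = 4084.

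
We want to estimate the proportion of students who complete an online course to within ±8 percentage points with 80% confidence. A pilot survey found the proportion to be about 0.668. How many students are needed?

For a proportion with margin E = 0.08 at 80% confidence, z = 1.282.
n = p̂(1−p̂)(z/E)² = 0.668 × 0.332 × (1.282/0.08)² = 56.95
Round up: n = 57.

n = 57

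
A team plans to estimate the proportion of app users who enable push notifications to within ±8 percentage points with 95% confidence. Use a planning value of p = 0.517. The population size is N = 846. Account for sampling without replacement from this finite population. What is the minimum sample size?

n = 128

For a proportion with margin E = 0.08 at 95% confidence, z = 1.960.
n = p̂(1−p̂)(z/E)² = 0.517 × 0.483 × (1.960/0.08)² = 149.89 — call this n₀.
Finite-population correction with N = 846: n = n₀ / (1 + (n₀−1)/N) = 149.89 / 1.176 = 127.46
Round up: n = 128.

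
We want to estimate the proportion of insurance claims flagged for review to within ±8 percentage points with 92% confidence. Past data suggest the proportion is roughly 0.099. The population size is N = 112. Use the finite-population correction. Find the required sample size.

32

For a proportion with margin E = 0.08 at 92% confidence, z = 1.751.
n = p̂(1−p̂)(z/E)² = 0.099 × 0.901 × (1.751/0.08)² = 42.73 — call this n₀.
Finite-population correction with N = 112: n = n₀ / (1 + (n₀−1)/N) = 42.73 / 1.373 = 31.12
Round up: n = 32.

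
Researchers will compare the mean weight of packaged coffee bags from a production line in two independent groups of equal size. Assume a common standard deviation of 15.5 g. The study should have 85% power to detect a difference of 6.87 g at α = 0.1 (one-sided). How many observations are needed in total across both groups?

110 total

For two equal groups, n per group = 2·((z_α + z_β)·σ/δ)².
z_α = 1.282; z_β = 1.036 (power 85%).
n = 2 × (2.318 × 15.5 / 6.87)² = 2 × 27.35 = 54.70
Round up: n = 55 per group.
Total across both groups: 2 × 55 = 110.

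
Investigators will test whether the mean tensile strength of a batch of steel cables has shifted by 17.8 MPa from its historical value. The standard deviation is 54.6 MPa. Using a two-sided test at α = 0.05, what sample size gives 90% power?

For a one-sample z-test, n = ((z_{α/2} + z_β)·σ/δ)².
z_{α/2} = 1.960 (two-sided α = 0.05); z_β = 1.282 (power 90% → β = 0.1).
n = (3.242 × 54.6 / 17.8)² = 98.89
Round up: n = 99.

99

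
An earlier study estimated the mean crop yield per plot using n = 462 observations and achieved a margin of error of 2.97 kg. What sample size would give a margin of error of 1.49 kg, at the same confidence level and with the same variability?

Margin of error scales as 1/√n, so n₂ = n₁·(E₁/E₂)².
n₂ = 462 × (2.97/1.49)² = 462 × 3.973 = 1835.53
Round up: n₂ = 1836.

1836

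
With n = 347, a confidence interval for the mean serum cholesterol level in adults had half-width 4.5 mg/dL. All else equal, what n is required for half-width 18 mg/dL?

Margin of error scales as 1/√n, so n₂ = n₁·(E₁/E₂)².
n₂ = 347 × (4.5/18)² = 347 × 0.0625 = 21.69
Round up: n₂ = 22.

n = 22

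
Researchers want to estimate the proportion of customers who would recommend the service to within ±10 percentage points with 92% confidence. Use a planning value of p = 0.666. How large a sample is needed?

For a proportion with margin E = 0.1 at 92% confidence, z = 1.751.
n = p̂(1−p̂)(z/E)² = 0.666 × 0.334 × (1.751/0.1)² = 68.20
Round up: n = 69.

69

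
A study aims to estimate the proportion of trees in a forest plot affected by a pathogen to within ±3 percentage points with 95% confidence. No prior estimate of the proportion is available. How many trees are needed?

n = 1068

For a proportion with margin E = 0.03 at 95% confidence, z = 1.960.
With no prior estimate, use p = 0.5, which maximizes p(1−p) at 0.25.
n = 0.25 × (z/E)² = 0.25 × (1.960/0.03)² = 1067.11
Round up: n = 1068.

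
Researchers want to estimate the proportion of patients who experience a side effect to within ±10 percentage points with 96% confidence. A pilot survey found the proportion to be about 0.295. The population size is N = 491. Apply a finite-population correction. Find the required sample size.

75

For a proportion with margin E = 0.1 at 96% confidence, z = 2.054.
n = p̂(1−p̂)(z/E)² = 0.295 × 0.705 × (2.054/0.1)² = 87.74 — call this n₀.
Finite-population correction with N = 491: n = n₀ / (1 + (n₀−1)/N) = 87.74 / 1.177 = 74.55
Round up: n = 75.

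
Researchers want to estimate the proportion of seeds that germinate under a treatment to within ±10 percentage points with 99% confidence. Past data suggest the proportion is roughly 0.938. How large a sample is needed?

39

For a proportion with margin E = 0.1 at 99% confidence, z = 2.576.
n = p̂(1−p̂)(z/E)² = 0.938 × 0.062 × (2.576/0.1)² = 38.59
Round up: n = 39.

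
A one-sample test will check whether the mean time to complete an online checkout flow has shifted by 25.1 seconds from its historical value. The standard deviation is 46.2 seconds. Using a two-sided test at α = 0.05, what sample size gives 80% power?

For a one-sample z-test, n = ((z_{α/2} + z_β)·σ/δ)².
z_{α/2} = 1.960 (two-sided α = 0.05); z_β = 0.842 (power 80% → β = 0.2).
n = (2.802 × 46.2 / 25.1)² = 26.60
Round up: n = 27.

27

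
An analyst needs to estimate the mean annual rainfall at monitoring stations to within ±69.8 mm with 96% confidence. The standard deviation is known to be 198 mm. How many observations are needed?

For a mean, the margin of error is E = z·σ/√n, so n = (zσ/E)².
At 96% confidence, z = 2.054.
n = (2.054 × 198 / 69.8)² = 33.95
Round up: n = 34.

n = 34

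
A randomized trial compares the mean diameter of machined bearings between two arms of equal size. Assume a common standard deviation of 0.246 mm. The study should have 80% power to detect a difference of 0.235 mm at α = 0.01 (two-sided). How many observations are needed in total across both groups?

52 total

For two equal groups, n per group = 2·((z_{α/2} + z_β)·σ/δ)².
z_{α/2} = 2.576; z_β = 0.842 (power 80%).
n = 2 × (3.418 × 0.246 / 0.235)² = 2 × 12.80 = 25.60
Round up: n = 26 per group.
Total across both groups: 2 × 26 = 52.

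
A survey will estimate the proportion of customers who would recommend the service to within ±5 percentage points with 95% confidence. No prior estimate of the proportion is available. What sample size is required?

n = 385

For a proportion with margin E = 0.05 at 95% confidence, z = 1.960.
With no prior estimate, use p = 0.5, which maximizes p(1−p) at 0.25.
n = 0.25 × (z/E)² = 0.25 × (1.960/0.05)² = 384.16
Round up: n = 385.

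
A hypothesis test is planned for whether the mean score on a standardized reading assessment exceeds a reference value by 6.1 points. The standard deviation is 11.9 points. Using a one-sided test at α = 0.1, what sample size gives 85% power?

For a one-sample z-test, n = ((z_α + z_β)·σ/δ)².
z_α = 1.282 (one-sided α = 0.1); z_β = 1.036 (power 85% → β = 0.15).
n = (2.318 × 11.9 / 6.1)² = 20.45
Round up: n = 21.

n = 21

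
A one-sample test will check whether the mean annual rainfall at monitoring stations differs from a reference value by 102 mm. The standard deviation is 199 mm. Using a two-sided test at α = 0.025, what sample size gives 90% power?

48

For a one-sample z-test, n = ((z_{α/2} + z_β)·σ/δ)².
z_{α/2} = 2.241 (two-sided α = 0.025); z_β = 1.282 (power 90% → β = 0.1).
n = (3.523 × 199 / 102)² = 47.24
Round up: n = 48.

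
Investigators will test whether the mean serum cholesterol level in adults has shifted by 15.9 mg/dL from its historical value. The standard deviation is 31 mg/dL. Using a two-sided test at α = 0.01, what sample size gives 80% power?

n = 45

For a one-sample z-test, n = ((z_{α/2} + z_β)·σ/δ)².
z_{α/2} = 2.576 (two-sided α = 0.01); z_β = 0.842 (power 80% → β = 0.2).
n = (3.418 × 31 / 15.9)² = 44.41
Round up: n = 45.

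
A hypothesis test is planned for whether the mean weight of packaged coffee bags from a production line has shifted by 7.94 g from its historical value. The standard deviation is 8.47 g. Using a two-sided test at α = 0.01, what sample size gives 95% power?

n = 21

For a one-sample z-test, n = ((z_{α/2} + z_β)·σ/δ)².
z_{α/2} = 2.576 (two-sided α = 0.01); z_β = 1.645 (power 95% → β = 0.05).
n = (4.221 × 8.47 / 7.94)² = 20.27
Round up: n = 21.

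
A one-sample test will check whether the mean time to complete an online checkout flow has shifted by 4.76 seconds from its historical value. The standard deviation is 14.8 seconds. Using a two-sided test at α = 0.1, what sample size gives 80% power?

n = 60

For a one-sample z-test, n = ((z_{α/2} + z_β)·σ/δ)².
z_{α/2} = 1.645 (two-sided α = 0.1); z_β = 0.842 (power 80% → β = 0.2).
n = (2.487 × 14.8 / 4.76)² = 59.79
Round up: n = 60.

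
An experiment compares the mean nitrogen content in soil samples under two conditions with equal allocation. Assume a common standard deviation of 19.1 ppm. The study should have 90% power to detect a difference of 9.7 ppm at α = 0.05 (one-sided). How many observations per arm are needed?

67 per group

For two equal groups, n per group = 2·((z_α + z_β)·σ/δ)².
z_α = 1.645; z_β = 1.282 (power 90%).
n = 2 × (2.927 × 19.1 / 9.7)² = 2 × 33.22 = 66.44
Round up: n = 67 per group.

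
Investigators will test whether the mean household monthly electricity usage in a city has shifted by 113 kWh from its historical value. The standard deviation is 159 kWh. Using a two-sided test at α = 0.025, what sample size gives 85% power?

For a one-sample z-test, n = ((z_{α/2} + z_β)·σ/δ)².
z_{α/2} = 2.241 (two-sided α = 0.025); z_β = 1.036 (power 85% → β = 0.15).
n = (3.277 × 159 / 113)² = 21.26
Round up: n = 22.

22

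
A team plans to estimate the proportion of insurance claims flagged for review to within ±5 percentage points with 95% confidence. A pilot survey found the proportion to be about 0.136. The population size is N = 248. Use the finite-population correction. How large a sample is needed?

For a proportion with margin E = 0.05 at 95% confidence, z = 1.960.
n = p̂(1−p̂)(z/E)² = 0.136 × 0.864 × (1.960/0.05)² = 180.56 — call this n₀.
Finite-population correction with N = 248: n = n₀ / (1 + (n₀−1)/N) = 180.56 / 1.724 = 104.73
Round up: n = 105.

105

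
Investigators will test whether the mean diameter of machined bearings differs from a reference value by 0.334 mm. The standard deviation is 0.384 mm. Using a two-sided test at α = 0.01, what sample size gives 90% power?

For a one-sample z-test, n = ((z_{α/2} + z_β)·σ/δ)².
z_{α/2} = 2.576 (two-sided α = 0.01); z_β = 1.282 (power 90% → β = 0.1).
n = (3.858 × 0.384 / 0.334)² = 19.67
Round up: n = 20.

20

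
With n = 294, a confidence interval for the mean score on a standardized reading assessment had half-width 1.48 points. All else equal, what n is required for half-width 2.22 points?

131

Margin of error scales as 1/√n, so n₂ = n₁·(E₁/E₂)².
n₂ = 294 × (1.48/2.22)² = 294 × 0.4444 = 130.65
Round up: n₂ = 131.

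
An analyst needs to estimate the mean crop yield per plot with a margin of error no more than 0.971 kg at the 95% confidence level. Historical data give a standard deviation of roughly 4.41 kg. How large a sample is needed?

For a mean, the margin of error is E = z·σ/√n, so n = (zσ/E)².
At 95% confidence, z = 1.960.
n = (1.960 × 4.41 / 0.971)² = 79.24
Round up: n = 80.

80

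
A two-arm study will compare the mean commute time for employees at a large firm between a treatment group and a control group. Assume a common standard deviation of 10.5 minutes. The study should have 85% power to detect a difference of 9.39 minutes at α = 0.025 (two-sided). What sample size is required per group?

27 per group

For two equal groups, n per group = 2·((z_{α/2} + z_β)·σ/δ)².
z_{α/2} = 2.241; z_β = 1.036 (power 85%).
n = 2 × (3.277 × 10.5 / 9.39)² = 2 × 13.43 = 26.86
Round up: n = 27 per group.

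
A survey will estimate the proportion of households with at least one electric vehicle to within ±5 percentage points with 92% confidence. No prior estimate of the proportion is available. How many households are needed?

307

For a proportion with margin E = 0.05 at 92% confidence, z = 1.751.
With no prior estimate, use p = 0.5, which maximizes p(1−p) at 0.25.
n = 0.25 × (z/E)² = 0.25 × (1.751/0.05)² = 306.60
Round up: n = 307.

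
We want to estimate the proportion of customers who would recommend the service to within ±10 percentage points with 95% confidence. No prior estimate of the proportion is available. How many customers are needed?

For a proportion with margin E = 0.1 at 95% confidence, z = 1.960.
With no prior estimate, use p = 0.5, which maximizes p(1−p) at 0.25.
n = 0.25 × (z/E)² = 0.25 × (1.960/0.1)² = 96.04
Round up: n = 97.

97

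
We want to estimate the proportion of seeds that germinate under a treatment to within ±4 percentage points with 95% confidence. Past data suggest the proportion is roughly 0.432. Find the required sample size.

590

For a proportion with margin E = 0.04 at 95% confidence, z = 1.960.
n = p̂(1−p̂)(z/E)² = 0.432 × 0.568 × (1.960/0.04)² = 589.15
Round up: n = 590.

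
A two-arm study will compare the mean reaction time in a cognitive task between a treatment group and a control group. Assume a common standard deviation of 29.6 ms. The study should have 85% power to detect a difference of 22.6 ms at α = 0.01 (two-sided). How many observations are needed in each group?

45 per group

For two equal groups, n per group = 2·((z_{α/2} + z_β)·σ/δ)².
z_{α/2} = 2.576; z_β = 1.036 (power 85%).
n = 2 × (3.612 × 29.6 / 22.6)² = 2 × 22.38 = 44.76
Round up: n = 45 per group.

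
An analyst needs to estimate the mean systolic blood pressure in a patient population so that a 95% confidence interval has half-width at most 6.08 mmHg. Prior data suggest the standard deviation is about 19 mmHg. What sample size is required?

n = 38

For a mean, the margin of error is E = z·σ/√n, so n = (zσ/E)².
At 95% confidence, z = 1.960.
n = (1.960 × 19 / 6.08)² = 37.52
Round up: n = 38.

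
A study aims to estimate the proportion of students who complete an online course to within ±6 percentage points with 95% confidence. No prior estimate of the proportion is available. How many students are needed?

267

For a proportion with margin E = 0.06 at 95% confidence, z = 1.960.
With no prior estimate, use p = 0.5, which maximizes p(1−p) at 0.25.
n = 0.25 × (z/E)² = 0.25 × (1.960/0.06)² = 266.78
Round up: n = 267.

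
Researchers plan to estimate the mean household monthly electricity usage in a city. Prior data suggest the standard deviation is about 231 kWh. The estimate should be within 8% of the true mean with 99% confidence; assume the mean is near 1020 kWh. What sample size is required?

54

For a mean, the margin of error is E = z·σ/√n, so n = (zσ/E)².
At 99% confidence, z = 2.576.
E = 8% of 1020 = 81.6 kWh.
n = (2.576 × 231 / 81.6)² = 53.18
Round up: n = 54.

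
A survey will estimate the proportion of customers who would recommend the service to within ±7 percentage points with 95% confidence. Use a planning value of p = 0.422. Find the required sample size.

For a proportion with margin E = 0.07 at 95% confidence, z = 1.960.
n = p̂(1−p̂)(z/E)² = 0.422 × 0.578 × (1.960/0.07)² = 191.23
Round up: n = 192.

192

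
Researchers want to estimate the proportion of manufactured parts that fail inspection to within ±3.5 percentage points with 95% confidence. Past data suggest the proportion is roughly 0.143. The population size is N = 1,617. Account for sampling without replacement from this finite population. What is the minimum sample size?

n = 311

For a proportion with margin E = 0.035 at 95% confidence, z = 1.960.
n = p̂(1−p̂)(z/E)² = 0.143 × 0.857 × (1.960/0.035)² = 384.32 — call this n₀.
Finite-population correction with N = 1,617: n = n₀ / (1 + (n₀−1)/N) = 384.32 / 1.237 = 310.69
Round up: n = 311.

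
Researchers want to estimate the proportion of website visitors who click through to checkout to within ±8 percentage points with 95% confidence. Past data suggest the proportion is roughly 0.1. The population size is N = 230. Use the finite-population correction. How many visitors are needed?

For a proportion with margin E = 0.08 at 95% confidence, z = 1.960.
n = p̂(1−p̂)(z/E)² = 0.1 × 0.9 × (1.960/0.08)² = 54.02 — call this n₀.
Finite-population correction with N = 230: n = n₀ / (1 + (n₀−1)/N) = 54.02 / 1.231 = 43.88
Round up: n = 44.

44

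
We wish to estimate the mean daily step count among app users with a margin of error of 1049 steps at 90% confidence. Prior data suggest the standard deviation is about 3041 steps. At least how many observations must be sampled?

For a mean, the margin of error is E = z·σ/√n, so n = (zσ/E)².
At 90% confidence, z = 1.645.
n = (1.645 × 3041 / 1049)² = 22.74
Round up: n = 23.

23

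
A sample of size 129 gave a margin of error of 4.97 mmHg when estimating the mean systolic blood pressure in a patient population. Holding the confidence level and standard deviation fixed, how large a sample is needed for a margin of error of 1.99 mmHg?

805

Margin of error scales as 1/√n, so n₂ = n₁·(E₁/E₂)².
n₂ = 129 × (4.97/1.99)² = 129 × 6.237 = 804.57
Round up: n₂ = 805.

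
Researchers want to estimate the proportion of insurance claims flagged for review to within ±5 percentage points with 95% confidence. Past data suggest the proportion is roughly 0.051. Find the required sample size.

n = 75

For a proportion with margin E = 0.05 at 95% confidence, z = 1.960.
n = p̂(1−p̂)(z/E)² = 0.051 × 0.949 × (1.960/0.05)² = 74.37
Round up: n = 75.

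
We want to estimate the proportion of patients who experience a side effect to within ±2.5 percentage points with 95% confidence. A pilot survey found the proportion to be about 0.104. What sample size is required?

573

For a proportion with margin E = 0.025 at 95% confidence, z = 1.960.
n = p̂(1−p̂)(z/E)² = 0.104 × 0.896 × (1.960/0.025)² = 572.76
Round up: n = 573.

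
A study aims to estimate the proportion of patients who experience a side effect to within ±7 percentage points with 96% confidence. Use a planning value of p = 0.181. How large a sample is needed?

For a proportion with margin E = 0.07 at 96% confidence, z = 2.054.
n = p̂(1−p̂)(z/E)² = 0.181 × 0.819 × (2.054/0.07)² = 127.63
Round up: n = 128.

128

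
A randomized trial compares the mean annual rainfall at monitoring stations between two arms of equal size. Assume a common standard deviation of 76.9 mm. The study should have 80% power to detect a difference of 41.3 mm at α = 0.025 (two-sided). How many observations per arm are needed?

For two equal groups, n per group = 2·((z_{α/2} + z_β)·σ/δ)².
z_{α/2} = 2.241; z_β = 0.842 (power 80%).
n = 2 × (3.083 × 76.9 / 41.3)² = 2 × 32.95 = 65.90
Round up: n = 66 per group.

66 per group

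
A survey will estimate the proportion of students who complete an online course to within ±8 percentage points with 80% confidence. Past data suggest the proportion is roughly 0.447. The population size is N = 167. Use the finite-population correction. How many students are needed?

For a proportion with margin E = 0.08 at 80% confidence, z = 1.282.
n = p̂(1−p̂)(z/E)² = 0.447 × 0.553 × (1.282/0.08)² = 63.48 — call this n₀.
Finite-population correction with N = 167: n = n₀ / (1 + (n₀−1)/N) = 63.48 / 1.374 = 46.20
Round up: n = 47.

n = 47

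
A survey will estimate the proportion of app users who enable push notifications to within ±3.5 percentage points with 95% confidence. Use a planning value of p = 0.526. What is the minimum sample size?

For a proportion with margin E = 0.035 at 95% confidence, z = 1.960.
n = p̂(1−p̂)(z/E)² = 0.526 × 0.474 × (1.960/0.035)² = 781.88
Round up: n = 782.

n = 782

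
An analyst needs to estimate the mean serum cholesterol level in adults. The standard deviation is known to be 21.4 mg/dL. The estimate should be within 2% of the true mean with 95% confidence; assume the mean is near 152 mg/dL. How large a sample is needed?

191

For a mean, the margin of error is E = z·σ/√n, so n = (zσ/E)².
At 95% confidence, z = 1.960.
E = 2% of 152 = 3.04 mg/dL.
n = (1.960 × 21.4 / 3.04)² = 190.37
Round up: n = 191.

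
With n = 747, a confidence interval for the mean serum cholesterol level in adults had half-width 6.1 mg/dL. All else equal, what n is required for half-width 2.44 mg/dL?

4669

Margin of error scales as 1/√n, so n₂ = n₁·(E₁/E₂)².
n₂ = 747 × (6.1/2.44)² = 747 × 6.25 = 4668.75
Round up: n₂ = 4669.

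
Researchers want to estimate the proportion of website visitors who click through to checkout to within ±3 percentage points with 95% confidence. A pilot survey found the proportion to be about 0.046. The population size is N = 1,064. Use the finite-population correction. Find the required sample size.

n = 160

For a proportion with margin E = 0.03 at 95% confidence, z = 1.960.
n = p̂(1−p̂)(z/E)² = 0.046 × 0.954 × (1.960/0.03)² = 187.32 — call this n₀.
Finite-population correction with N = 1,064: n = n₀ / (1 + (n₀−1)/N) = 187.32 / 1.175 = 159.42
Round up: n = 160.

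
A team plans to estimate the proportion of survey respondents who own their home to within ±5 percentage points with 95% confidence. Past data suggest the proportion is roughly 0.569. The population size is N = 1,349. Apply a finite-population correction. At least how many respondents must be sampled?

For a proportion with margin E = 0.05 at 95% confidence, z = 1.960.
n = p̂(1−p̂)(z/E)² = 0.569 × 0.431 × (1.960/0.05)² = 376.84 — call this n₀.
Finite-population correction with N = 1,349: n = n₀ / (1 + (n₀−1)/N) = 376.84 / 1.279 = 294.64
Round up: n = 295.

295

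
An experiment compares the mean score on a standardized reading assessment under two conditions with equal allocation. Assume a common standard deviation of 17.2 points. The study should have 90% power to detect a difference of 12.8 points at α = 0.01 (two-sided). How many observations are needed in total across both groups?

108 total

For two equal groups, n per group = 2·((z_{α/2} + z_β)·σ/δ)².
z_{α/2} = 2.576; z_β = 1.282 (power 90%).
n = 2 × (3.858 × 17.2 / 12.8)² = 2 × 26.88 = 53.76
Round up: n = 54 per group.
Total across both groups: 2 × 54 = 108.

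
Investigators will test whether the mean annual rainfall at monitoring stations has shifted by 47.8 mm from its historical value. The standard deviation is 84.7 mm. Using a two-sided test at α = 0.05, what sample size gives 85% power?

For a one-sample z-test, n = ((z_{α/2} + z_β)·σ/δ)².
z_{α/2} = 1.960 (two-sided α = 0.05); z_β = 1.036 (power 85% → β = 0.15).
n = (2.996 × 84.7 / 47.8)² = 28.18
Round up: n = 29.

29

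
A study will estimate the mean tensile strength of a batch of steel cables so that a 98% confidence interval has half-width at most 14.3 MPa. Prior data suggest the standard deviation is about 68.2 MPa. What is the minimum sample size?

124

For a mean, the margin of error is E = z·σ/√n, so n = (zσ/E)².
At 98% confidence, z = 2.326.
n = (2.326 × 68.2 / 14.3)² = 123.06
Round up: n = 124.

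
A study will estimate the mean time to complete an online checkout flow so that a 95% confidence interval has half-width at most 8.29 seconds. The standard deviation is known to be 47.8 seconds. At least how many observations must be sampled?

128

For a mean, the margin of error is E = z·σ/√n, so n = (zσ/E)².
At 95% confidence, z = 1.960.
n = (1.960 × 47.8 / 8.29)² = 127.72
Round up: n = 128.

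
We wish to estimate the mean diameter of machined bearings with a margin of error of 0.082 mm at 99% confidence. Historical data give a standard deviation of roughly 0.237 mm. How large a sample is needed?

56

For a mean, the margin of error is E = z·σ/√n, so n = (zσ/E)².
At 99% confidence, z = 2.576.
n = (2.576 × 0.237 / 0.082)² = 55.43
Round up: n = 56.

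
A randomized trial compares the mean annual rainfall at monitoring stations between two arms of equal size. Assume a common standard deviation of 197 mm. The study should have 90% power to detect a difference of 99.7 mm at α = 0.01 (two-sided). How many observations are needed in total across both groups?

For two equal groups, n per group = 2·((z_{α/2} + z_β)·σ/δ)².
z_{α/2} = 2.576; z_β = 1.282 (power 90%).
n = 2 × (3.858 × 197 / 99.7)² = 2 × 58.11 = 116.22
Round up: n = 117 per group.
Total across both groups: 2 × 117 = 234.

234 total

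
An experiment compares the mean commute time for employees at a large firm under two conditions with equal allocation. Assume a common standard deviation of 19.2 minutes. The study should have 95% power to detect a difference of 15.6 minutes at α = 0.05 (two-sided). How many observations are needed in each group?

For two equal groups, n per group = 2·((z_{α/2} + z_β)·σ/δ)².
z_{α/2} = 1.960; z_β = 1.645 (power 95%).
n = 2 × (3.605 × 19.2 / 15.6)² = 2 × 19.69 = 39.38
Round up: n = 40 per group.

40 per group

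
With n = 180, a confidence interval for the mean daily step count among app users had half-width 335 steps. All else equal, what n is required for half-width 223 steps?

Margin of error scales as 1/√n, so n₂ = n₁·(E₁/E₂)².
n₂ = 180 × (335/223)² = 180 × 2.257 = 406.26
Round up: n₂ = 407.

407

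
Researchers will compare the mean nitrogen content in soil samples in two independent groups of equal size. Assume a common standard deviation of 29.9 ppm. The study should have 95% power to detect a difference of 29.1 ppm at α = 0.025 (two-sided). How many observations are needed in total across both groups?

64 total

For two equal groups, n per group = 2·((z_{α/2} + z_β)·σ/δ)².
z_{α/2} = 2.241; z_β = 1.645 (power 95%).
n = 2 × (3.886 × 29.9 / 29.1)² = 2 × 15.94 = 31.88
Round up: n = 32 per group.
Total across both groups: 2 × 32 = 64.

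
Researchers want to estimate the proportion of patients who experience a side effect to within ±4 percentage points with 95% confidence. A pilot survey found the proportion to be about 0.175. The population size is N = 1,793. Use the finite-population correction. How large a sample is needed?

291

For a proportion with margin E = 0.04 at 95% confidence, z = 1.960.
n = p̂(1−p̂)(z/E)² = 0.175 × 0.825 × (1.960/0.04)² = 346.64 — call this n₀.
Finite-population correction with N = 1,793: n = n₀ / (1 + (n₀−1)/N) = 346.64 / 1.193 = 290.56
Round up: n = 291.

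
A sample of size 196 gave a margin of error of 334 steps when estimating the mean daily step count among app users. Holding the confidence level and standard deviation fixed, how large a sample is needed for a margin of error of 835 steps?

Margin of error scales as 1/√n, so n₂ = n₁·(E₁/E₂)².
n₂ = 196 × (334/835)² = 196 × 0.16 = 31.36
Round up: n₂ = 32.

32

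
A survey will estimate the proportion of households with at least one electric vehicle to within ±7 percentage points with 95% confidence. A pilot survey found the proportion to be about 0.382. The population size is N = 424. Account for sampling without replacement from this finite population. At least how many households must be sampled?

n = 130

For a proportion with margin E = 0.07 at 95% confidence, z = 1.960.
n = p̂(1−p̂)(z/E)² = 0.382 × 0.618 × (1.960/0.07)² = 185.08 — call this n₀.
Finite-population correction with N = 424: n = n₀ / (1 + (n₀−1)/N) = 185.08 / 1.434 = 129.07
Round up: n = 130.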